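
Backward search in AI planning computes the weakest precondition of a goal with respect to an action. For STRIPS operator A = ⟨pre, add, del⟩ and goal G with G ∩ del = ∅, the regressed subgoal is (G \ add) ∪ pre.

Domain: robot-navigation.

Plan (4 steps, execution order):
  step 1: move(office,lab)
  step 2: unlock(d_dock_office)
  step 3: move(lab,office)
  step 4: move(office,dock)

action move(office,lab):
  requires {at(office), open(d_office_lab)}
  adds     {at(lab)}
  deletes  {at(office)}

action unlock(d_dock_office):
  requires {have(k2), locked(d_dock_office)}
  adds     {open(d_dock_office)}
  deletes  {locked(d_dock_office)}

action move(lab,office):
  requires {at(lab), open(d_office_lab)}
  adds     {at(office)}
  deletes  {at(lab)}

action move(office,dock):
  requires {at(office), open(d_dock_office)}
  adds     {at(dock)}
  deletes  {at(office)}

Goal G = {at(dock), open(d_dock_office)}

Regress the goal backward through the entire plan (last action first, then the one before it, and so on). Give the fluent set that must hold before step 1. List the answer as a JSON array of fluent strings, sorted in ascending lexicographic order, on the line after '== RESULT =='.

Regress step by step:
  through step 4 (move(office,dock)): drop {at(dock)}, keep {open(d_dock_office)}, require {at(office), open(d_dock_office)}
    → {at(office), open(d_dock_office)}
  through step 3 (move(lab,office)): drop {at(office)}, keep {open(d_dock_office)}, require {at(lab), open(d_office_lab)}
    → {at(lab), open(d_dock_office), open(d_office_lab)}
  through step 2 (unlock(d_dock_office)): drop {open(d_dock_office)}, keep {at(lab), open(d_office_lab)}, require {have(k2), locked(d_dock_office)}
    → {at(lab), have(k2), locked(d_dock_office), open(d_office_lab)}
  through step 1 (move(office,lab)): drop {at(lab)}, keep {have(k2), locked(d_dock_office), open(d_office_lab)}, require {at(office), open(d_office_lab)}
    → {at(office), have(k2), locked(d_dock_office), open(d_office_lab)}

== RESULT ==
["at(office)", "have(k2)", "locked(d_dock_office)", "open(d_office_lab)"]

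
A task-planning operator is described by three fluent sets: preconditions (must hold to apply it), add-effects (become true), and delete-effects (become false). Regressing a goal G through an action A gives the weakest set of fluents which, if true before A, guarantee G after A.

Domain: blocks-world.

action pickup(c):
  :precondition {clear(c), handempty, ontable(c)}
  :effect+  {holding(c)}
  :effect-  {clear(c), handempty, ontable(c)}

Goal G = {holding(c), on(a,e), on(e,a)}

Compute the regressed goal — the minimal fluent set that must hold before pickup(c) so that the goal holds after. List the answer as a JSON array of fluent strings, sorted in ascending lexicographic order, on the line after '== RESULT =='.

Regress:
  G ∩ del = {}  (empty — regression defined)
  G \ add = {holding(c), on(a,e), on(e,a)} \ {holding(c)} = {on(a,e), on(e,a)}
  ∪ pre   = {on(a,e), on(e,a)} ∪ {clear(c), handempty, ontable(c)}
          = {clear(c), handempty, on(a,e), on(e,a), ontable(c)}

== RESULT ==
["clear(c)", "handempty", "on(a,e)", "on(e,a)", "ontable(c)"]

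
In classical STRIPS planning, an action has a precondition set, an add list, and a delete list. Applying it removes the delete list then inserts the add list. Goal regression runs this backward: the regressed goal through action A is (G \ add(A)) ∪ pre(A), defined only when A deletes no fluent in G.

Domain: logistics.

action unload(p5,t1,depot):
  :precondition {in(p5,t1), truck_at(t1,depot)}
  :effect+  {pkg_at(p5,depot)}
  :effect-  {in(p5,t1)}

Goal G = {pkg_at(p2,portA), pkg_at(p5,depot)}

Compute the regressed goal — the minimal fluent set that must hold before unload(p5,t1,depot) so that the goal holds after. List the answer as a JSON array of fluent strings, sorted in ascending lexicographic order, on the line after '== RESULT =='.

Regress:
  G ∩ del = {}  (empty — regression defined)
  G \ add = {pkg_at(p2,portA), pkg_at(p5,depot)} \ {pkg_at(p5,depot)} = {pkg_at(p2,portA)}
  ∪ pre   = {pkg_at(p2,portA)} ∪ {in(p5,t1), truck_at(t1,depot)}
          = {in(p5,t1), pkg_at(p2,portA), truck_at(t1,depot)}

== RESULT ==
["in(p5,t1)", "pkg_at(p2,portA)", "truck_at(t1,depot)"]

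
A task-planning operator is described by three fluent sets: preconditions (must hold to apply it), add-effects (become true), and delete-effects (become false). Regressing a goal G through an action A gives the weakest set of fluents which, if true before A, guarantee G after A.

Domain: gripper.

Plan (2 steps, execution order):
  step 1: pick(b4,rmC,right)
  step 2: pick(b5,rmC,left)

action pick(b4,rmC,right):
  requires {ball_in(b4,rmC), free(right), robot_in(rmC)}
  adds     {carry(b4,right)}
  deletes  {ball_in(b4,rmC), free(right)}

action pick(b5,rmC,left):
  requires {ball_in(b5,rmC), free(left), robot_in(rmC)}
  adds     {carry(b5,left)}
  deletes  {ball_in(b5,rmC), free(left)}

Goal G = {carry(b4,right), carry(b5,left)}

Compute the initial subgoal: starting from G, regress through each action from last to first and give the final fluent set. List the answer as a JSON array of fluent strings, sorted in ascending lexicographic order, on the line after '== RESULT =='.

Work backward from the goal:
  through step 2 (pick(b5,rmC,left)): drop {carry(b5,left)}, keep {carry(b4,right)}, require {ball_in(b5,rmC), free(left), robot_in(rmC)}
    → {ball_in(b5,rmC), carry(b4,right), free(left), robot_in(rmC)}
  through step 1 (pick(b4,rmC,right)): drop {carry(b4,right)}, keep {ball_in(b5,rmC), free(left), robot_in(rmC)}, require {ball_in(b4,rmC), free(right), robot_in(rmC)}
    → {ball_in(b4,rmC), ball_in(b5,rmC), free(left), free(right), robot_in(rmC)}

== RESULT ==
["ball_in(b4,rmC)", "ball_in(b5,rmC)", "free(left)", "free(right)", "robot_in(rmC)"]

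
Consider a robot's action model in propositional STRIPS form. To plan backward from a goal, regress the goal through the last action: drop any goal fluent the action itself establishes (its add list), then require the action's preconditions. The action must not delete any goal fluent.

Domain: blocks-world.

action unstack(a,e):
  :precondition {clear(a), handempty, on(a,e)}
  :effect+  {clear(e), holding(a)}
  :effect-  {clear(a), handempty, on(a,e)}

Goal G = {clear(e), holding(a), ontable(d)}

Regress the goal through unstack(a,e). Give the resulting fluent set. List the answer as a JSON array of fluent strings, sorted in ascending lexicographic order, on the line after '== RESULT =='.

Compute (G \ add) ∪ pre:
  G ∩ del = {}  (empty — regression defined)
  G \ add = {clear(e), holding(a), ontable(d)} \ {clear(e), holding(a)} = {ontable(d)}
  ∪ pre   = {ontable(d)} ∪ {clear(a), handempty, on(a,e)}
          = {clear(a), handempty, on(a,e), ontable(d)}

== RESULT ==
["clear(a)", "handempty", "on(a,e)", "ontable(d)"]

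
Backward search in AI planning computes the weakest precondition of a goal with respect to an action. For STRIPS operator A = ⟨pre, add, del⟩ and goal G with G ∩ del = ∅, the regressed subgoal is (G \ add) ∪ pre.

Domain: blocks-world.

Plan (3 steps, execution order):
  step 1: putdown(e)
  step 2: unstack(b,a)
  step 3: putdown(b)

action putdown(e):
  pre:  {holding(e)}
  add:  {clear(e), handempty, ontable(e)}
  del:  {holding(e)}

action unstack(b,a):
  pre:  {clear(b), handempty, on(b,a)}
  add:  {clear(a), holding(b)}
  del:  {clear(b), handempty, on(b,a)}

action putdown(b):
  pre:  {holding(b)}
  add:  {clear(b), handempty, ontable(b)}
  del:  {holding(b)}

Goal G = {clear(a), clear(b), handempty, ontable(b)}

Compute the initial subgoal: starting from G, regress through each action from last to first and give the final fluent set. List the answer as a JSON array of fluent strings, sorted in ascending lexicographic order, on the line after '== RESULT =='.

Work backward from the goal:
  through step 3 (putdown(b)): drop {clear(b), handempty, ontable(b)}, keep {clear(a)}, require {holding(b)}
    → {clear(a), holding(b)}
  through step 2 (unstack(b,a)): drop {clear(a), holding(b)}, keep {}, require {clear(b), handempty, on(b,a)}
    → {clear(b), handempty, on(b,a)}
  through step 1 (putdown(e)): drop {handempty}, keep {clear(b), on(b,a)}, require {holding(e)}
    → {clear(b), holding(e), on(b,a)}

== RESULT ==
["clear(b)", "holding(e)", "on(b,a)"]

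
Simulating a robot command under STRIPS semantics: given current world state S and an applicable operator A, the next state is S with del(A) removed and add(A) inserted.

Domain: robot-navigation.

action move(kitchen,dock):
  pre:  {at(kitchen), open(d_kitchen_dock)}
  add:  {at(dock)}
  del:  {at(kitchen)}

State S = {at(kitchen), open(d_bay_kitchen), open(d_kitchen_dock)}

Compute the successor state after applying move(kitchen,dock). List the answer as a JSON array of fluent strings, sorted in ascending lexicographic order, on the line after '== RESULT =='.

Progress:
  pre ⊆ S: {at(kitchen), open(d_kitchen_dock)} ⊆ S  — applicable
  S \ del = {open(d_bay_kitchen), open(d_kitchen_dock)}
  ∪ add   = {at(dock), open(d_bay_kitchen), open(d_kitchen_dock)}

== RESULT ==
["at(dock)", "open(d_bay_kitchen)", "open(d_kitchen_dock)"]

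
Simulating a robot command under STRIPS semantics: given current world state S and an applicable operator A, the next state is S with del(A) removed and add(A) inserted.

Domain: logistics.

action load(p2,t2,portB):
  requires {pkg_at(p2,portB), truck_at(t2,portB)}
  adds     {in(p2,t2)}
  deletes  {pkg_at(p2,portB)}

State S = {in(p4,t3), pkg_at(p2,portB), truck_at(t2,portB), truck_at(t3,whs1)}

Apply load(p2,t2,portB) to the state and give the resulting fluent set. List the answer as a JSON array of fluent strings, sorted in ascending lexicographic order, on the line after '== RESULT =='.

Compute (S \ del) ∪ add:
  pre ⊆ S: {pkg_at(p2,portB), truck_at(t2,portB)} ⊆ S  — applicable
  S \ del = {in(p4,t3), truck_at(t2,portB), truck_at(t3,whs1)}
  ∪ add   = {in(p2,t2), in(p4,t3), truck_at(t2,portB), truck_at(t3,whs1)}

== RESULT ==
["in(p2,t2)", "in(p4,t3)", "truck_at(t2,portB)", "truck_at(t3,whs1)"]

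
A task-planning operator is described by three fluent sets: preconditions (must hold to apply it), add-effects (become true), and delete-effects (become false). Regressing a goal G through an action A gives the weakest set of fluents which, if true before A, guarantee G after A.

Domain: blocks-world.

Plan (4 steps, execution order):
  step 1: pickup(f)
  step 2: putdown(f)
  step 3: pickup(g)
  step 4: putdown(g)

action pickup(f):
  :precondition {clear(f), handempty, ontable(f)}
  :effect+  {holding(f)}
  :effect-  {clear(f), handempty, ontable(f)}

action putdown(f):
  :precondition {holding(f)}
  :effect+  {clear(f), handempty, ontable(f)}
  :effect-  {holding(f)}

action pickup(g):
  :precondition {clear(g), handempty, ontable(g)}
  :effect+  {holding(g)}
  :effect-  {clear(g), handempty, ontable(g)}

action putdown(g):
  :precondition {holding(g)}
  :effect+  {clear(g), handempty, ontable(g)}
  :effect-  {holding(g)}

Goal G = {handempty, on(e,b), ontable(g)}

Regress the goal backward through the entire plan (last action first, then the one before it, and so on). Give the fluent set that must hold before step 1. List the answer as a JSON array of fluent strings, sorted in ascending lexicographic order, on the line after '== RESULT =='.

Regress step by step:
  through step 4 (putdown(g)): drop {handempty, ontable(g)}, keep {on(e,b)}, require {holding(g)}
    → {holding(g), on(e,b)}
  through step 3 (pickup(g)): drop {holding(g)}, keep {on(e,b)}, require {clear(g), handempty, ontable(g)}
    → {clear(g), handempty, on(e,b), ontable(g)}
  through step 2 (putdown(f)): drop {handempty}, keep {clear(g), on(e,b), ontable(g)}, require {holding(f)}
    → {clear(g), holding(f), on(e,b), ontable(g)}
  through step 1 (pickup(f)): drop {holding(f)}, keep {clear(g), on(e,b), ontable(g)}, require {clear(f), handempty, ontable(f)}
    → {clear(f), clear(g), handempty, on(e,b), ontable(f), ontable(g)}

== RESULT ==
["clear(f)", "clear(g)", "handempty", "on(e,b)", "ontable(f)", "ontable(g)"]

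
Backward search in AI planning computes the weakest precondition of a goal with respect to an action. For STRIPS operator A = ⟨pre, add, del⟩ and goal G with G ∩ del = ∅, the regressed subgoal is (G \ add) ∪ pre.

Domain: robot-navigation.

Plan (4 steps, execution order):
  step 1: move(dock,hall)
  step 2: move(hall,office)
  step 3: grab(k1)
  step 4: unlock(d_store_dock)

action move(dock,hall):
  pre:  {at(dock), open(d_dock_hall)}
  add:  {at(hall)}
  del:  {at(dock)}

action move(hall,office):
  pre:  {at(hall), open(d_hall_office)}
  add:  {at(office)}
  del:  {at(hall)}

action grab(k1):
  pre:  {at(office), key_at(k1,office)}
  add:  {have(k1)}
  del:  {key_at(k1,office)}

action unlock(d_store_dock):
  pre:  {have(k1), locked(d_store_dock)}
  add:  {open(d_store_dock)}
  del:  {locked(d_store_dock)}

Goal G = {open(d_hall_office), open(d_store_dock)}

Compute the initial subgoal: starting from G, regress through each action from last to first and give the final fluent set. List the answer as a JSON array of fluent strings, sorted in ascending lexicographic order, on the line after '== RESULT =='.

Work backward from the goal:
  through step 4 (unlock(d_store_dock)): drop {open(d_store_dock)}, keep {open(d_hall_office)}, require {have(k1), locked(d_store_dock)}
    → {have(k1), locked(d_store_dock), open(d_hall_office)}
  through step 3 (grab(k1)): drop {have(k1)}, keep {locked(d_store_dock), open(d_hall_office)}, require {at(office), key_at(k1,office)}
    → {at(office), key_at(k1,office), locked(d_store_dock), open(d_hall_office)}
  through step 2 (move(hall,office)): drop {at(office)}, keep {key_at(k1,office), locked(d_store_dock), open(d_hall_office)}, require {at(hall), open(d_hall_office)}
    → {at(hall), key_at(k1,office), locked(d_store_dock), open(d_hall_office)}
  through step 1 (move(dock,hall)): drop {at(hall)}, keep {key_at(k1,office), locked(d_store_dock), open(d_hall_office)}, require {at(dock), open(d_dock_hall)}
    → {at(dock), key_at(k1,office), locked(d_store_dock), open(d_dock_hall), open(d_hall_office)}

== RESULT ==
["at(dock)", "key_at(k1,office)", "locked(d_store_dock)", "open(d_dock_hall)", "open(d_hall_office)"]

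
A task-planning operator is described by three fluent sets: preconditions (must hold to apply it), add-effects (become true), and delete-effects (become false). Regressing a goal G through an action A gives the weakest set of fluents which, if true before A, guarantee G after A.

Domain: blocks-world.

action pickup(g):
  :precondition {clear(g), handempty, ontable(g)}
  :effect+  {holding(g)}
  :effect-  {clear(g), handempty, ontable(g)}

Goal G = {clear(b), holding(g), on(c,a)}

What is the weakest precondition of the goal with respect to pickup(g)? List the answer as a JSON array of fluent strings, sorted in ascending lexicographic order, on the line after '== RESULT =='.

Regress:
  G ∩ del = {}  (empty — regression defined)
  G \ add = {clear(b), holding(g), on(c,a)} \ {holding(g)} = {clear(b), on(c,a)}
  ∪ pre   = {clear(b), on(c,a)} ∪ {clear(g), handempty, ontable(g)}
          = {clear(b), clear(g), handempty, on(c,a), ontable(g)}

== RESULT ==
["clear(b)", "clear(g)", "handempty", "on(c,a)", "ontable(g)"]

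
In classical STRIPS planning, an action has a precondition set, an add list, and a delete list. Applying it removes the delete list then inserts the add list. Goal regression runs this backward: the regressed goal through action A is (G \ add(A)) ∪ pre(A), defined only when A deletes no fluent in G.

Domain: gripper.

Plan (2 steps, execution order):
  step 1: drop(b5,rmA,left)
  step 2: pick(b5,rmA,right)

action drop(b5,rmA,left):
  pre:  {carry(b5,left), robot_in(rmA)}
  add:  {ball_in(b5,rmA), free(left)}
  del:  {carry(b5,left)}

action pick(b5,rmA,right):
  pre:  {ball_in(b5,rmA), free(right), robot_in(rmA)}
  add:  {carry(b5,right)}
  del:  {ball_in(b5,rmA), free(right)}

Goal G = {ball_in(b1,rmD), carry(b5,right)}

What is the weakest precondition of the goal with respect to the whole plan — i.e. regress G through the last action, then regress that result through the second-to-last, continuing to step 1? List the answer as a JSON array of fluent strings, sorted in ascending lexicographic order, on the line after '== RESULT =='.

Regress step by step:
  through step 2 (pick(b5,rmA,right)): drop {carry(b5,right)}, keep {ball_in(b1,rmD)}, require {ball_in(b5,rmA), free(right), robot_in(rmA)}
    → {ball_in(b1,rmD), ball_in(b5,rmA), free(right), robot_in(rmA)}
  through step 1 (drop(b5,rmA,left)): drop {ball_in(b5,rmA)}, keep {ball_in(b1,rmD), free(right), robot_in(rmA)}, require {carry(b5,left), robot_in(rmA)}
    → {ball_in(b1,rmD), carry(b5,left), free(right), robot_in(rmA)}

== RESULT ==
["ball_in(b1,rmD)", "carry(b5,left)", "free(right)", "robot_in(rmA)"]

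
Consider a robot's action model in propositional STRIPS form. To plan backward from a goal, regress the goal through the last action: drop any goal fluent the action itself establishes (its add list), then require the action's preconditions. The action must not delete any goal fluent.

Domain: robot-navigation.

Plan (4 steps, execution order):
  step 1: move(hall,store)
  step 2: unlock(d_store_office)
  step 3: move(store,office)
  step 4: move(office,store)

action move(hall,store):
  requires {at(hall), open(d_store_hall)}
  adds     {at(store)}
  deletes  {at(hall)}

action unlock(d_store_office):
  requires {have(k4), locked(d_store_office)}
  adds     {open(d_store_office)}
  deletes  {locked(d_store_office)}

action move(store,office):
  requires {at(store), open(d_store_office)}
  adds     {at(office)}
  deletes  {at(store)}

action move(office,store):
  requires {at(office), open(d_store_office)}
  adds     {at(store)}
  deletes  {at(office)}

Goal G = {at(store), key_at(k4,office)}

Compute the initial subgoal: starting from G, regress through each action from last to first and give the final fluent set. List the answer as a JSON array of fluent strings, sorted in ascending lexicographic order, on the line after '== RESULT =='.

Regress step by step:
  through step 4 (move(office,store)): drop {at(store)}, keep {key_at(k4,office)}, require {at(office), open(d_store_office)}
    → {at(office), key_at(k4,office), open(d_store_office)}
  through step 3 (move(store,office)): drop {at(office)}, keep {key_at(k4,office), open(d_store_office)}, require {at(store), open(d_store_office)}
    → {at(store), key_at(k4,office), open(d_store_office)}
  through step 2 (unlock(d_store_office)): drop {open(d_store_office)}, keep {at(store), key_at(k4,office)}, require {have(k4), locked(d_store_office)}
    → {at(store), have(k4), key_at(k4,office), locked(d_store_office)}
  through step 1 (move(hall,store)): drop {at(store)}, keep {have(k4), key_at(k4,office), locked(d_store_office)}, require {at(hall), open(d_store_hall)}
    → {at(hall), have(k4), key_at(k4,office), locked(d_store_office), open(d_store_hall)}

== RESULT ==
["at(hall)", "have(k4)", "key_at(k4,office)", "locked(d_store_office)", "open(d_store_hall)"]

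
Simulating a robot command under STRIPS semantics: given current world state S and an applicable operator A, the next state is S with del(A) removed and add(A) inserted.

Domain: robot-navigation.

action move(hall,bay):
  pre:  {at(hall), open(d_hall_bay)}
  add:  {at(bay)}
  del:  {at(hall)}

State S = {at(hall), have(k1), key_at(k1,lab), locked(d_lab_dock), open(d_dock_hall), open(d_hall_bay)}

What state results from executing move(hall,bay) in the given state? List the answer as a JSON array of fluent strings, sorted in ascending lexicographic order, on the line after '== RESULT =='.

Compute (S \ del) ∪ add:
  pre ⊆ S: {at(hall), open(d_hall_bay)} ⊆ S  — applicable
  S \ del = {have(k1), key_at(k1,lab), locked(d_lab_dock), open(d_dock_hall), open(d_hall_bay)}
  ∪ add   = {at(bay), have(k1), key_at(k1,lab), locked(d_lab_dock), open(d_dock_hall), open(d_hall_bay)}

== RESULT ==
["at(bay)", "have(k1)", "key_at(k1,lab)", "locked(d_lab_dock)", "open(d_dock_hall)", "open(d_hall_bay)"]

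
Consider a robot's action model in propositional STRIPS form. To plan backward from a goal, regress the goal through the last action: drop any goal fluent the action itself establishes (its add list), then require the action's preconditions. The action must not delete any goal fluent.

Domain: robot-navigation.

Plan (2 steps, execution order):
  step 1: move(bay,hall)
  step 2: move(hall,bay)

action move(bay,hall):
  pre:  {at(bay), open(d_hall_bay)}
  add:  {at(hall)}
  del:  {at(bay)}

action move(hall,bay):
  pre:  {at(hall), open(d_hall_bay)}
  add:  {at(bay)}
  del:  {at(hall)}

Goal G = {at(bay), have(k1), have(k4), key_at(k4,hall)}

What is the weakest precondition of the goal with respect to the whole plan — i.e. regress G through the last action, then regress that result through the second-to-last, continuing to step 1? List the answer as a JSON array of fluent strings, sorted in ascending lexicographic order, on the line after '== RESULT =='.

Regress step by step:
  through step 2 (move(hall,bay)): drop {at(bay)}, keep {have(k1), have(k4), key_at(k4,hall)}, require {at(hall), open(d_hall_bay)}
    → {at(hall), have(k1), have(k4), key_at(k4,hall), open(d_hall_bay)}
  through step 1 (move(bay,hall)): drop {at(hall)}, keep {have(k1), have(k4), key_at(k4,hall), open(d_hall_bay)}, require {at(bay), open(d_hall_bay)}
    → {at(bay), have(k1), have(k4), key_at(k4,hall), open(d_hall_bay)}

== RESULT ==
["at(bay)", "have(k1)", "have(k4)", "key_at(k4,hall)", "open(d_hall_bay)"]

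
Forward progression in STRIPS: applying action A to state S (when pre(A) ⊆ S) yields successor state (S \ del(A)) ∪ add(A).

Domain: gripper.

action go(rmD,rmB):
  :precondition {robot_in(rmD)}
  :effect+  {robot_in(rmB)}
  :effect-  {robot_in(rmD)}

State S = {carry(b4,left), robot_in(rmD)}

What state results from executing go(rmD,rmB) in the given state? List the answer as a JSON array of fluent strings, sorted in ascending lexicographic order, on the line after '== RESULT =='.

Progress:
  pre ⊆ S: {robot_in(rmD)} ⊆ S  — applicable
  S \ del = {carry(b4,left)}
  ∪ add   = {carry(b4,left), robot_in(rmB)}

== RESULT ==
["carry(b4,left)", "robot_in(rmB)"]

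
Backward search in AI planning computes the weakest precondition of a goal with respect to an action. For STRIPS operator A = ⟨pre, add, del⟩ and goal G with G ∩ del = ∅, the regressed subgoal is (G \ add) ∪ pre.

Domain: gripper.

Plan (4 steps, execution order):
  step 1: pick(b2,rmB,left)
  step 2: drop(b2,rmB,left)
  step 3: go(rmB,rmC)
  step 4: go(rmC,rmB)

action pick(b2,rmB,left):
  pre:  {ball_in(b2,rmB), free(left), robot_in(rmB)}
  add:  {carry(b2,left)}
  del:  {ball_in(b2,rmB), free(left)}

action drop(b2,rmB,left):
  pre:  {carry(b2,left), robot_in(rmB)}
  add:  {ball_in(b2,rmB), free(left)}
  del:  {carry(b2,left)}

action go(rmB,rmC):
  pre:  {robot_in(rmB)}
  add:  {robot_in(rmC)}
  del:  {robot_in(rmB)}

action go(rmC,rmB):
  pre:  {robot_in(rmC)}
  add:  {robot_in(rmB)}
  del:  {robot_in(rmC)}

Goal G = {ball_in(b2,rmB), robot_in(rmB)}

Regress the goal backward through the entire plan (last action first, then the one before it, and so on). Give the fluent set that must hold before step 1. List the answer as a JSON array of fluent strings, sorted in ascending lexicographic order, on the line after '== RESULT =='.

Regress step by step:
  through step 4 (go(rmC,rmB)): drop {robot_in(rmB)}, keep {ball_in(b2,rmB)}, require {robot_in(rmC)}
    → {ball_in(b2,rmB), robot_in(rmC)}
  through step 3 (go(rmB,rmC)): drop {robot_in(rmC)}, keep {ball_in(b2,rmB)}, require {robot_in(rmB)}
    → {ball_in(b2,rmB), robot_in(rmB)}
  through step 2 (drop(b2,rmB,left)): drop {ball_in(b2,rmB)}, keep {robot_in(rmB)}, require {carry(b2,left), robot_in(rmB)}
    → {carry(b2,left), robot_in(rmB)}
  through step 1 (pick(b2,rmB,left)): drop {carry(b2,left)}, keep {robot_in(rmB)}, require {ball_in(b2,rmB), free(left), robot_in(rmB)}
    → {ball_in(b2,rmB), free(left), robot_in(rmB)}

== RESULT ==
["ball_in(b2,rmB)", "free(left)", "robot_in(rmB)"]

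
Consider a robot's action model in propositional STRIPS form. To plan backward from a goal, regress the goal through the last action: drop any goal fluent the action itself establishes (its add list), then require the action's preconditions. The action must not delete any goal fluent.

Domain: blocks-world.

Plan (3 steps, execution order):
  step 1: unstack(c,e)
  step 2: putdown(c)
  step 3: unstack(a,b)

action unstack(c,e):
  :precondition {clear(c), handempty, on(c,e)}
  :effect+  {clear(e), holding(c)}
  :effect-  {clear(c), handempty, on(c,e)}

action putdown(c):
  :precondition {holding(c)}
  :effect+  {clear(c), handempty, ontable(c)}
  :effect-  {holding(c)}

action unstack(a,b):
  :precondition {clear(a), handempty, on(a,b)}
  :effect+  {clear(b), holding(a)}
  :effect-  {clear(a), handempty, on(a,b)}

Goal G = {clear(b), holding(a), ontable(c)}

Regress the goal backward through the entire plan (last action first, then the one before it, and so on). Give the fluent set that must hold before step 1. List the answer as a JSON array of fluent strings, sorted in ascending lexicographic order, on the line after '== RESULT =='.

Regress step by step:
  through step 3 (unstack(a,b)): drop {clear(b), holding(a)}, keep {ontable(c)}, require {clear(a), handempty, on(a,b)}
    → {clear(a), handempty, on(a,b), ontable(c)}
  through step 2 (putdown(c)): drop {handempty, ontable(c)}, keep {clear(a), on(a,b)}, require {holding(c)}
    → {clear(a), holding(c), on(a,b)}
  through step 1 (unstack(c,e)): drop {holding(c)}, keep {clear(a), on(a,b)}, require {clear(c), handempty, on(c,e)}
    → {clear(a), clear(c), handempty, on(a,b), on(c,e)}

== RESULT ==
["clear(a)", "clear(c)", "handempty", "on(a,b)", "on(c,e)"]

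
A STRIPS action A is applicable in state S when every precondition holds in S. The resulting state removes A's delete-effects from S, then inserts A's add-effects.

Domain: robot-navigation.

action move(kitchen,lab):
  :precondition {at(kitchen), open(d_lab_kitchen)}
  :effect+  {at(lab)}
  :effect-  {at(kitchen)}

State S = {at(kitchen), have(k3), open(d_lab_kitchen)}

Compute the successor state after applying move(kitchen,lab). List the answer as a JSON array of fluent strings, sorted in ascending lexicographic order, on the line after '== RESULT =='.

Compute (S \ del) ∪ add:
  pre ⊆ S: {at(kitchen), open(d_lab_kitchen)} ⊆ S  — applicable
  S \ del = {have(k3), open(d_lab_kitchen)}
  ∪ add   = {at(lab), have(k3), open(d_lab_kitchen)}

== RESULT ==
["at(lab)", "have(k3)", "open(d_lab_kitchen)"]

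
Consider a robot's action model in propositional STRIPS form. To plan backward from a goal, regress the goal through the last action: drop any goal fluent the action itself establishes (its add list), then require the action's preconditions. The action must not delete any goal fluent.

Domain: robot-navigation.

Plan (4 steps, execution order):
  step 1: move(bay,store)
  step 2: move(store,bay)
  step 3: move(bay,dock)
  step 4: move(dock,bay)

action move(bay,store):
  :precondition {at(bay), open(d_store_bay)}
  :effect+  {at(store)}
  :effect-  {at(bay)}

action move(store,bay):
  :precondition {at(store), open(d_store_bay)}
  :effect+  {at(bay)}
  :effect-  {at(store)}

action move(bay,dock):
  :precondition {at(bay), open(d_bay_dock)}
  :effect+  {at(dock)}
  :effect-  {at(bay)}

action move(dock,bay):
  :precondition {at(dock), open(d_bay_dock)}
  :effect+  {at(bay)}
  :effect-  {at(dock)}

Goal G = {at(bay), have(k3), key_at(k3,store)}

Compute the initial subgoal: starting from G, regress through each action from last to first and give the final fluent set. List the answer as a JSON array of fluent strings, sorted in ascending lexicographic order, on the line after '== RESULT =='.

Work backward from the goal:
  through step 4 (move(dock,bay)): drop {at(bay)}, keep {have(k3), key_at(k3,store)}, require {at(dock), open(d_bay_dock)}
    → {at(dock), have(k3), key_at(k3,store), open(d_bay_dock)}
  through step 3 (move(bay,dock)): drop {at(dock)}, keep {have(k3), key_at(k3,store), open(d_bay_dock)}, require {at(bay), open(d_bay_dock)}
    → {at(bay), have(k3), key_at(k3,store), open(d_bay_dock)}
  through step 2 (move(store,bay)): drop {at(bay)}, keep {have(k3), key_at(k3,store), open(d_bay_dock)}, require {at(store), open(d_store_bay)}
    → {at(store), have(k3), key_at(k3,store), open(d_bay_dock), open(d_store_bay)}
  through step 1 (move(bay,store)): drop {at(store)}, keep {have(k3), key_at(k3,store), open(d_bay_dock), open(d_store_bay)}, require {at(bay), open(d_store_bay)}
    → {at(bay), have(k3), key_at(k3,store), open(d_bay_dock), open(d_store_bay)}

== RESULT ==
["at(bay)", "have(k3)", "key_at(k3,store)", "open(d_bay_dock)", "open(d_store_bay)"]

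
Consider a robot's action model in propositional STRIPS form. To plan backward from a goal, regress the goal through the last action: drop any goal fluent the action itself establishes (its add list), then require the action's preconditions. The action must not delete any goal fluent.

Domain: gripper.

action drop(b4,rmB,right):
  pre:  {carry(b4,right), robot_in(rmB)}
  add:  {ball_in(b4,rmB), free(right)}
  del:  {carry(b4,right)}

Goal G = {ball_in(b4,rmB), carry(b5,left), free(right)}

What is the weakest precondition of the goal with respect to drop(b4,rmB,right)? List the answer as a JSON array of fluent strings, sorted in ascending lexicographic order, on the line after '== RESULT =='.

Regress:
  G ∩ del = {}  (empty — regression defined)
  G \ add = {ball_in(b4,rmB), carry(b5,left), free(right)} \ {ball_in(b4,rmB), free(right)} = {carry(b5,left)}
  ∪ pre   = {carry(b5,left)} ∪ {carry(b4,right), robot_in(rmB)}
          = {carry(b4,right), carry(b5,left), robot_in(rmB)}

== RESULT ==
["carry(b4,right)", "carry(b5,left)", "robot_in(rmB)"]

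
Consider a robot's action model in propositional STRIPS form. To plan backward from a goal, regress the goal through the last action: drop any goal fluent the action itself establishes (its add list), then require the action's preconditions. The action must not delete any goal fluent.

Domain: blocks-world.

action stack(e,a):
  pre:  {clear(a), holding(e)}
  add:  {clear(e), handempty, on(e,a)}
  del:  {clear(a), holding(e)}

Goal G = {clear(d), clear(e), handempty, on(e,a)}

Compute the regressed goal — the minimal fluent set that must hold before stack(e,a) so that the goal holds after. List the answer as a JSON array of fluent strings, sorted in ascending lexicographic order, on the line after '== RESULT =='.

Regress:
  G ∩ del = {}  (empty — regression defined)
  G \ add = {clear(d), clear(e), handempty, on(e,a)} \ {clear(e), handempty, on(e,a)} = {clear(d)}
  ∪ pre   = {clear(d)} ∪ {clear(a), holding(e)}
          = {clear(a), clear(d), holding(e)}

== RESULT ==
["clear(a)", "clear(d)", "holding(e)"]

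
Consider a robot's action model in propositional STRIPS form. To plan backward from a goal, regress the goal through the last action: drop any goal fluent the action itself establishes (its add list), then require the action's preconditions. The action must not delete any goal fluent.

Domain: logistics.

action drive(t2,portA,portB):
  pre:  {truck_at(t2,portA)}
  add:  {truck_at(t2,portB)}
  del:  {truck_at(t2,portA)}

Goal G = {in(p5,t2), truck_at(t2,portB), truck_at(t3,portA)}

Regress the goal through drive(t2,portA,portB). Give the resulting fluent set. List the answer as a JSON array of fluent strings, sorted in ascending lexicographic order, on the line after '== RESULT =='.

Compute (G \ add) ∪ pre:
  G ∩ del = {}  (empty — regression defined)
  G \ add = {in(p5,t2), truck_at(t2,portB), truck_at(t3,portA)} \ {truck_at(t2,portB)} = {in(p5,t2), truck_at(t3,portA)}
  ∪ pre   = {in(p5,t2), truck_at(t3,portA)} ∪ {truck_at(t2,portA)}
          = {in(p5,t2), truck_at(t2,portA), truck_at(t3,portA)}

== RESULT ==
["in(p5,t2)", "truck_at(t2,portA)", "truck_at(t3,portA)"]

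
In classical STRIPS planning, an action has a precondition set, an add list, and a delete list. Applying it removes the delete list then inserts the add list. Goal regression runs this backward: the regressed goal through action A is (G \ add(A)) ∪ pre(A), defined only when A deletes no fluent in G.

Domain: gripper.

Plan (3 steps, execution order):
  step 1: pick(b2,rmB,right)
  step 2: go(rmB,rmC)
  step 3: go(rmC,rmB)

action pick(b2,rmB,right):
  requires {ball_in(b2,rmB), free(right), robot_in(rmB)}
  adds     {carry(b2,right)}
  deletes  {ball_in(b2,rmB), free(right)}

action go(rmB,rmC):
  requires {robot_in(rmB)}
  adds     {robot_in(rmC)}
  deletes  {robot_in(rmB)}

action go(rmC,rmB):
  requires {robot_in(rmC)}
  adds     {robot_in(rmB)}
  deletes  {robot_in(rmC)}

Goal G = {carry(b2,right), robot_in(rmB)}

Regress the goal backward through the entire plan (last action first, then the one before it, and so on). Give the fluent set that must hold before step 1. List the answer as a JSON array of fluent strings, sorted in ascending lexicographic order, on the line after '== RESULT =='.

Regress step by step:
  through step 3 (go(rmC,rmB)): drop {robot_in(rmB)}, keep {carry(b2,right)}, require {robot_in(rmC)}
    → {carry(b2,right), robot_in(rmC)}
  through step 2 (go(rmB,rmC)): drop {robot_in(rmC)}, keep {carry(b2,right)}, require {robot_in(rmB)}
    → {carry(b2,right), robot_in(rmB)}
  through step 1 (pick(b2,rmB,right)): drop {carry(b2,right)}, keep {robot_in(rmB)}, require {ball_in(b2,rmB), free(right), robot_in(rmB)}
    → {ball_in(b2,rmB), free(right), robot_in(rmB)}

== RESULT ==
["ball_in(b2,rmB)", "free(right)", "robot_in(rmB)"]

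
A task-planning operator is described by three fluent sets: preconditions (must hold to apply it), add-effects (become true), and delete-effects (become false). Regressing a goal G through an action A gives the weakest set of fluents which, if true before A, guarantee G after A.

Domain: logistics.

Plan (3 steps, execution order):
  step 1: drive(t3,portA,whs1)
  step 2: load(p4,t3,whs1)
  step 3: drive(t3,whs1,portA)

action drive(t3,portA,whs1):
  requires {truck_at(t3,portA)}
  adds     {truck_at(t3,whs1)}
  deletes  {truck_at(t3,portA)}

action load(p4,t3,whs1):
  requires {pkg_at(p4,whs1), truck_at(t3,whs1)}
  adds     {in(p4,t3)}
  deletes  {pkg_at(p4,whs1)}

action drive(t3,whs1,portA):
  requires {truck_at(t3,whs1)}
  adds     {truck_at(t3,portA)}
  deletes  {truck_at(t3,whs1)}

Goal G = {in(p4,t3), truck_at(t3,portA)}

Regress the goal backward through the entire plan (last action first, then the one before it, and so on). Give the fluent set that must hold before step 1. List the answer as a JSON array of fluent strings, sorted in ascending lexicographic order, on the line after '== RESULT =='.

Regress step by step:
  through step 3 (drive(t3,whs1,portA)): drop {truck_at(t3,portA)}, keep {in(p4,t3)}, require {truck_at(t3,whs1)}
    → {in(p4,t3), truck_at(t3,whs1)}
  through step 2 (load(p4,t3,whs1)): drop {in(p4,t3)}, keep {truck_at(t3,whs1)}, require {pkg_at(p4,whs1), truck_at(t3,whs1)}
    → {pkg_at(p4,whs1), truck_at(t3,whs1)}
  through step 1 (drive(t3,portA,whs1)): drop {truck_at(t3,whs1)}, keep {pkg_at(p4,whs1)}, require {truck_at(t3,portA)}
    → {pkg_at(p4,whs1), truck_at(t3,portA)}

== RESULT ==
["pkg_at(p4,whs1)", "truck_at(t3,portA)"]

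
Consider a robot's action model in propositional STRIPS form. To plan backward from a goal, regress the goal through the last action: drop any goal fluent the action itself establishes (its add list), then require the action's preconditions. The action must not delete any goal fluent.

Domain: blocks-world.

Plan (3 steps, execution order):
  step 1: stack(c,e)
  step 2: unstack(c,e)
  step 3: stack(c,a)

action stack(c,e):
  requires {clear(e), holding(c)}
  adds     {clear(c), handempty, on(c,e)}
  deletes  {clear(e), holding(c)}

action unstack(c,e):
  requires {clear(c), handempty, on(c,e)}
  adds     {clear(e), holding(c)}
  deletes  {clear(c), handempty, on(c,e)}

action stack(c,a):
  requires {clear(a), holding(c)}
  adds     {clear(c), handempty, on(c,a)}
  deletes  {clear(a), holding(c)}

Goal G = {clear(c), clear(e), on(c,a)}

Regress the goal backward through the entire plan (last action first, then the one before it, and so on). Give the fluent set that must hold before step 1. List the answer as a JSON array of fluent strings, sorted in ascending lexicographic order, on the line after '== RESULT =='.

Work backward from the goal:
  through step 3 (stack(c,a)): drop {clear(c), on(c,a)}, keep {clear(e)}, require {clear(a), holding(c)}
    → {clear(a), clear(e), holding(c)}
  through step 2 (unstack(c,e)): drop {clear(e), holding(c)}, keep {clear(a)}, require {clear(c), handempty, on(c,e)}
    → {clear(a), clear(c), handempty, on(c,e)}
  through step 1 (stack(c,e)): drop {clear(c), handempty, on(c,e)}, keep {clear(a)}, require {clear(e), holding(c)}
    → {clear(a), clear(e), holding(c)}

== RESULT ==
["clear(a)", "clear(e)", "holding(c)"]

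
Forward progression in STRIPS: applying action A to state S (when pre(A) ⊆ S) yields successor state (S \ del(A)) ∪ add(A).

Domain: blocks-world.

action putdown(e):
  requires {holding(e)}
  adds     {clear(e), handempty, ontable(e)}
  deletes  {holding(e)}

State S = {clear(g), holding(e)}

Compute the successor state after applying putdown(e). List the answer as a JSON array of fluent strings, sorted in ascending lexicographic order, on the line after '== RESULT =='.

Progress:
  pre ⊆ S: {holding(e)} ⊆ S  — applicable
  S \ del = {clear(g)}
  ∪ add   = {clear(e), clear(g), handempty, ontable(e)}

== RESULT ==
["clear(e)", "clear(g)", "handempty", "ontable(e)"]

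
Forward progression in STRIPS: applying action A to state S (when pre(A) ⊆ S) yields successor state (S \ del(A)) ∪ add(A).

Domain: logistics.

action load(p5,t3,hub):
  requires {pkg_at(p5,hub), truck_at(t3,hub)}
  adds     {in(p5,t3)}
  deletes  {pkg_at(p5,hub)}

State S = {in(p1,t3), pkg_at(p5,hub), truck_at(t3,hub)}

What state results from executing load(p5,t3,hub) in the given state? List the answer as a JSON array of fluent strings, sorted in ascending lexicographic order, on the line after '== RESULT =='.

Progress:
  pre ⊆ S: {pkg_at(p5,hub), truck_at(t3,hub)} ⊆ S  — applicable
  S \ del = {in(p1,t3), truck_at(t3,hub)}
  ∪ add   = {in(p1,t3), in(p5,t3), truck_at(t3,hub)}

== RESULT ==
["in(p1,t3)", "in(p5,t3)", "truck_at(t3,hub)"]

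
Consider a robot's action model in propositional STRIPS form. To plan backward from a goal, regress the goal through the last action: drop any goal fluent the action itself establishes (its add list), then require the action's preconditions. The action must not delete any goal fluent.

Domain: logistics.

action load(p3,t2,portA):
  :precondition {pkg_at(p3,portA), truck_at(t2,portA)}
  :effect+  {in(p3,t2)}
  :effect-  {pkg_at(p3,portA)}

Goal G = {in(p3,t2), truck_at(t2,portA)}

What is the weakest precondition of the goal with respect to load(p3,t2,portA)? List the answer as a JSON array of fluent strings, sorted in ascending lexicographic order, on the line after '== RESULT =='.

Regress:
  G ∩ del = {}  (empty — regression defined)
  G \ add = {in(p3,t2), truck_at(t2,portA)} \ {in(p3,t2)} = {truck_at(t2,portA)}
  ∪ pre   = {truck_at(t2,portA)} ∪ {pkg_at(p3,portA), truck_at(t2,portA)}
          = {pkg_at(p3,portA), truck_at(t2,portA)}

== RESULT ==
["pkg_at(p3,portA)", "truck_at(t2,portA)"]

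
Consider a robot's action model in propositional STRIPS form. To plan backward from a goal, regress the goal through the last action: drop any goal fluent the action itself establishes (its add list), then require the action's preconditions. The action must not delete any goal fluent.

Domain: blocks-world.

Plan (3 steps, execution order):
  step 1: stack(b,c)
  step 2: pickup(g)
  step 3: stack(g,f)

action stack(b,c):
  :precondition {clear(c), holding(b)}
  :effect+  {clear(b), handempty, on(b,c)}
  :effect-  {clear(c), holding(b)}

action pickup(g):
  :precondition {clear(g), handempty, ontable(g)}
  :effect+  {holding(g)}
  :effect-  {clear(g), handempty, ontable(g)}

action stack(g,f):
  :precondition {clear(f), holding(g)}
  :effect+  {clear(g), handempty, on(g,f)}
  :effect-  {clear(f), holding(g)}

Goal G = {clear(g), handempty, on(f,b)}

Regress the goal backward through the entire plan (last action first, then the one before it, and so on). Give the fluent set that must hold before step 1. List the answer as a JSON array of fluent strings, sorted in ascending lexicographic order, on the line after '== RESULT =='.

Regress step by step:
  through step 3 (stack(g,f)): drop {clear(g), handempty}, keep {on(f,b)}, require {clear(f), holding(g)}
    → {clear(f), holding(g), on(f,b)}
  through step 2 (pickup(g)): drop {holding(g)}, keep {clear(f), on(f,b)}, require {clear(g), handempty, ontable(g)}
    → {clear(f), clear(g), handempty, on(f,b), ontable(g)}
  through step 1 (stack(b,c)): drop {handempty}, keep {clear(f), clear(g), on(f,b), ontable(g)}, require {clear(c), holding(b)}
    → {clear(c), clear(f), clear(g), holding(b), on(f,b), ontable(g)}

== RESULT ==
["clear(c)", "clear(f)", "clear(g)", "holding(b)", "on(f,b)", "ontable(g)"]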